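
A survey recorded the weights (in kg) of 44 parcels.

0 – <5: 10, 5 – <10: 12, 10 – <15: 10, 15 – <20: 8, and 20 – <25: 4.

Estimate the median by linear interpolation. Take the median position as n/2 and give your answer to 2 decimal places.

10.00

Cumulative frequencies: 10, 22, 32, 40, 44
n = 44; position = n/2 = 22.
This falls in the class 5 – <10: L = 5, F = 10, f = 12, h = 5.
Median ≈ 5 + ((22 − 10) / 12) × 5 = 10.0000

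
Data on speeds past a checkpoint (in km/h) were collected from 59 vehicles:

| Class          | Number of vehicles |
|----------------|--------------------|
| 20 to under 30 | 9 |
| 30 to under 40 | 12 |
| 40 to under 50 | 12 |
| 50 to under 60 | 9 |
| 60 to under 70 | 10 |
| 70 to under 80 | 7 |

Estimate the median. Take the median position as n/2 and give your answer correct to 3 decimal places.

47.083

Cumulative frequencies: 9, 21, 33, 42, 52, 59
n = 59; position = n/2 = 29.5.
This falls in the class 40 to under 50: L = 40, F = 21, f = 12, h = 10.
Median ≈ 40 + ((29.5 − 21) / 12) × 10 = 47.0833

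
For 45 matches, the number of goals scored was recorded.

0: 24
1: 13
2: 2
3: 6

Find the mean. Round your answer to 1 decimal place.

Values: 0, 1, 2, 3
Σfx = 24×0 + 13×1 + 2×2 + 6×3 = 35
n = Σf = 45
Mean = 35 / 45 = 0.7778

0.8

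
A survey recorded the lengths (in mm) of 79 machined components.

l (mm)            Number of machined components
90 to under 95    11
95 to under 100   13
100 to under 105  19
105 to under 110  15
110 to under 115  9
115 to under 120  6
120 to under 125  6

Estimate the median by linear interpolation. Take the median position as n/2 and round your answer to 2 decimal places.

Cumulative frequencies: 11, 24, 43, 58, 67, 73, 79
n = 79; position = n/2 = 39.5.
This falls in the class 100 to under 105: L = 100, F = 24, f = 19, h = 5.
Median ≈ 100 + ((39.5 − 24) / 19) × 5 = 104.0789

104.08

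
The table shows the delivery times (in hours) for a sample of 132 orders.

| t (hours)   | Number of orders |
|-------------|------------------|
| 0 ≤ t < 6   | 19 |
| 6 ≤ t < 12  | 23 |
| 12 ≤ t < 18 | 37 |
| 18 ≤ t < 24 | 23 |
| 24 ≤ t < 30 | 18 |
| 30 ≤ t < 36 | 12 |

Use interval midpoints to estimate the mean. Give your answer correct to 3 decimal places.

Midpoints: 3, 9, 15, 21, 27, 33
Σfm = 19×3 + 23×9 + 37×15 + 23×21 + 18×27 + 12×33 = 2184
n = Σf = 132
Mean = 2184 / 132 = 16.5455

16.545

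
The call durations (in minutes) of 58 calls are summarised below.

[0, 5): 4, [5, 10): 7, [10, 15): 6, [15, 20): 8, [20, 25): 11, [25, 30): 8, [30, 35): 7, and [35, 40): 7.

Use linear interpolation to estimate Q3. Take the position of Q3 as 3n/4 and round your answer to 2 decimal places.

29.69

Cumulative frequencies: 4, 11, 17, 25, 36, 44, 51, 58
n = 58; position = 3n/4 = 43.5.
This falls in the class [25, 30): L = 25, F = 36, f = 8, h = 5.
Upper quartile ≈ 25 + ((43.5 − 36) / 8) × 5 = 29.6875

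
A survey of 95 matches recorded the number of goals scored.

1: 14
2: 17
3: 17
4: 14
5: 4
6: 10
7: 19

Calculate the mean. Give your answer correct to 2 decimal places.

Values: 1, 2, 3, 4, 5, 6, 7
Σfx = 14×1 + 17×2 + 17×3 + 14×4 + 4×5 + 10×6 + 19×7 = 368
n = Σf = 95
Mean = 368 / 95 = 3.8737

3.87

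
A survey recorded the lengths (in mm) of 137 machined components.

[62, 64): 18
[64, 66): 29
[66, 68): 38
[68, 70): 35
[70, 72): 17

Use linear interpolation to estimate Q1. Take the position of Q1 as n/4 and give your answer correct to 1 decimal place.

Cumulative frequencies: 18, 47, 85, 120, 137
n = 137; position = n/4 = 34.25.
This falls in the class [64, 66): L = 64, F = 18, f = 29, h = 2.
Lower quartile ≈ 64 + ((34.25 − 18) / 29) × 2 = 65.1207

65.1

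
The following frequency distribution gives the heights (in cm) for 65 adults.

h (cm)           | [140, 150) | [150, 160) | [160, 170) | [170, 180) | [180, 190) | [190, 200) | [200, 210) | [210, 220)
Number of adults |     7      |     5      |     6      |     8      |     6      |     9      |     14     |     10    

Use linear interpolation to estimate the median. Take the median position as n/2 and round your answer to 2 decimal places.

Cumulative frequencies: 7, 12, 18, 26, 32, 41, 55, 65
n = 65; position = n/2 = 32.5.
This falls in the class [190, 200): L = 190, F = 32, f = 9, h = 10.
Median ≈ 190 + ((32.5 − 32) / 9) × 10 = 190.5556

190.56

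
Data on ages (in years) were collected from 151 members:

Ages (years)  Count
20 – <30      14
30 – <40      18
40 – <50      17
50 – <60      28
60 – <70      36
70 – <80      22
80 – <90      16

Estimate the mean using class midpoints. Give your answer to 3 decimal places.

57.185

Midpoints: 25, 35, 45, 55, 65, 75, 85
Σfm = 14×25 + 18×35 + 17×45 + 28×55 + 36×65 + 22×75 + 16×85 = 8635
n = Σf = 151
Mean = 8635 / 151 = 57.1854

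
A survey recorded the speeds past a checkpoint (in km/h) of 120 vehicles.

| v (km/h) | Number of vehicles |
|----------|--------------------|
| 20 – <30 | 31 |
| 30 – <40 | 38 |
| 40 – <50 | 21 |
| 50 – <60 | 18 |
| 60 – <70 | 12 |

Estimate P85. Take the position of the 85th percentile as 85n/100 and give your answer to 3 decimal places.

Cumulative frequencies: 31, 69, 90, 108, 120
n = 120; position = 85n/100 = 102.
This falls in the class 50 – <60: L = 50, F = 90, f = 18, h = 10.
85th percentile ≈ 50 + ((102 − 90) / 18) × 10 = 56.6667

56.667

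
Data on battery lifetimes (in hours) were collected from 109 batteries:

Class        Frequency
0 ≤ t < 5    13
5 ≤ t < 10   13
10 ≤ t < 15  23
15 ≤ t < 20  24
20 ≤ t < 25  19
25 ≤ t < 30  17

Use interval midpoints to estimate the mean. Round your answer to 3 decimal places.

Midpoints: 2.5, 7.5, 12.5, 17.5, 22.5, 27.5
Σfm = 13×2.5 + 13×7.5 + 23×12.5 + 24×17.5 + 19×22.5 + 17×27.5 = 1732.5
n = Σf = 109
Mean = 1732.5 / 109 = 15.8945

15.894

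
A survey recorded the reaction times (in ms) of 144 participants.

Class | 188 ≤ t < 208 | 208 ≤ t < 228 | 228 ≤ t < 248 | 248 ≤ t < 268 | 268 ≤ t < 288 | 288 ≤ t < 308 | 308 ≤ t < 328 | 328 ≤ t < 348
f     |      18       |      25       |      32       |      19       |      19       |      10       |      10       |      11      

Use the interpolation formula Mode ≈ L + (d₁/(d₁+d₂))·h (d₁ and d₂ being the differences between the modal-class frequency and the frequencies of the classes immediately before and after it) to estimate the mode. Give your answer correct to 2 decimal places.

Modal class: 228 ≤ t < 248 (highest frequency 32).
d₁ = 32 − 25 = 7, d₂ = 32 − 19 = 13
Mode ≈ 228 + (7/(7+13)) × 20 = 228 + 7.0000 = 235.0000

235.00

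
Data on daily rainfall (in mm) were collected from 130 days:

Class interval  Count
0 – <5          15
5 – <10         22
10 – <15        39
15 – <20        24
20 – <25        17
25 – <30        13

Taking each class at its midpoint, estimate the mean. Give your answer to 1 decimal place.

Midpoints: 2.5, 7.5, 12.5, 17.5, 22.5, 27.5
Σfm = 15×2.5 + 22×7.5 + 39×12.5 + 24×17.5 + 17×22.5 + 13×27.5 = 1850
n = Σf = 130
Mean = 1850 / 130 = 14.2308

14.2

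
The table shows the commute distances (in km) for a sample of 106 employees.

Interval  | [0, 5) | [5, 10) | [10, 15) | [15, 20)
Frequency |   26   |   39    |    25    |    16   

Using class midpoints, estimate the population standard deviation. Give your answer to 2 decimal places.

5.00

Midpoints: 2.5, 7.5, 12.5, 17.5
n = 106, Σfm = 950, mean = 8.9623
Σfm² = 11162.5
Σf(m − x̄)² = Σfm² − (Σfm)²/n = 11162.5 − 950²/106 = 2648.3491
Population variance = 2648.3491 / 106 = 24.9844
Standard deviation = √24.9844 = 4.9984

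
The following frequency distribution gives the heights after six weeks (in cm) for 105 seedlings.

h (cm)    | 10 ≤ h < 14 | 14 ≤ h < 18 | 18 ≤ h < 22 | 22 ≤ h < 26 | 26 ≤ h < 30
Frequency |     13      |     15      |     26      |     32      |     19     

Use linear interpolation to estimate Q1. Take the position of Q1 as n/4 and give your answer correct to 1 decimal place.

Cumulative frequencies: 13, 28, 54, 86, 105
n = 105; position = n/4 = 26.25.
This falls in the class 14 ≤ h < 18: L = 14, F = 13, f = 15, h = 4.
Lower quartile ≈ 14 + ((26.25 − 13) / 15) × 4 = 17.5333

17.5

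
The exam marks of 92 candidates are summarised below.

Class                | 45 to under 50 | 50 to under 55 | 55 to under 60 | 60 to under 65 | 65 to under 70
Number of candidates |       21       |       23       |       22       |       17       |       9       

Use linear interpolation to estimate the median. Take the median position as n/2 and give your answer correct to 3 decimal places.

55.455

Cumulative frequencies: 21, 44, 66, 83, 92
n = 92; position = n/2 = 46.
This falls in the class 55 to under 60: L = 55, F = 44, f = 22, h = 5.
Median ≈ 55 + ((46 − 44) / 22) × 5 = 55.4545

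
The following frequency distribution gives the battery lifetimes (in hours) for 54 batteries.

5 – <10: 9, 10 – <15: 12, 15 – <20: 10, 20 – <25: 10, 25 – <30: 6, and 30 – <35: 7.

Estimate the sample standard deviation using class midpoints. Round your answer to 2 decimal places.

8.18

Midpoints: 7.5, 12.5, 17.5, 22.5, 27.5, 32.5
n = 54, Σfm = 1010, mean = 18.7037
Σfm² = 22437.5
Σf(m − x̄)² = Σfm² − (Σfm)²/n = 22437.5 − 1010²/54 = 3546.7593
Sample variance = 3546.7593 / 53 = 66.9200
Standard deviation = √66.9200 = 8.1805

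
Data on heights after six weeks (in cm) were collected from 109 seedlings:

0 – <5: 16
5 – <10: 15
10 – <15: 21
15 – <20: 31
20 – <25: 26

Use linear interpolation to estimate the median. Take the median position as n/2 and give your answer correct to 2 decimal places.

15.40

Cumulative frequencies: 16, 31, 52, 83, 109
n = 109; position = n/2 = 54.5.
This falls in the class 15 – <20: L = 15, F = 52, f = 31, h = 5.
Median ≈ 15 + ((54.5 − 52) / 31) × 5 = 15.4032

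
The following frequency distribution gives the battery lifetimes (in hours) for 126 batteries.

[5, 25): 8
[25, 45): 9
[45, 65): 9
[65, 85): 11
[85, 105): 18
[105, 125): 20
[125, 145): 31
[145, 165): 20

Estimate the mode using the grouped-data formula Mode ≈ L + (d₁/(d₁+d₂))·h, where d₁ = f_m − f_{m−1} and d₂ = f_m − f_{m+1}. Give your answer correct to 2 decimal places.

Modal class: [125, 145) (highest frequency 31).
d₁ = 31 − 20 = 11, d₂ = 31 − 20 = 11
Mode ≈ 125 + (11/(11+11)) × 20 = 125 + 10.0000 = 135.0000

135.00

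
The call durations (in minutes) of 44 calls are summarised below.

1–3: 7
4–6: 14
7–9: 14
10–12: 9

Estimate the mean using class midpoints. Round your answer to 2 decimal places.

6.70

Midpoints: 2, 5, 8, 11
Σfm = 7×2 + 14×5 + 14×8 + 9×11 = 295
n = Σf = 44
Mean = 295 / 44 = 6.7045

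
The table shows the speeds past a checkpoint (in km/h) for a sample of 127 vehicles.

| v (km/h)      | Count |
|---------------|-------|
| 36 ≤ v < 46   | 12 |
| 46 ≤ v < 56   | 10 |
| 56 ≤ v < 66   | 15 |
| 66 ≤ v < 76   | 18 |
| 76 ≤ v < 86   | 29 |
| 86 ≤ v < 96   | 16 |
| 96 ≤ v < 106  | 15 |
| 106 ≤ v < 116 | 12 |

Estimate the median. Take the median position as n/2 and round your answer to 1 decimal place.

Cumulative frequencies: 12, 22, 37, 55, 84, 100, 115, 127
n = 127; position = n/2 = 63.5.
This falls in the class 76 ≤ v < 86: L = 76, F = 55, f = 29, h = 10.
Median ≈ 76 + ((63.5 − 55) / 29) × 10 = 78.9310

78.9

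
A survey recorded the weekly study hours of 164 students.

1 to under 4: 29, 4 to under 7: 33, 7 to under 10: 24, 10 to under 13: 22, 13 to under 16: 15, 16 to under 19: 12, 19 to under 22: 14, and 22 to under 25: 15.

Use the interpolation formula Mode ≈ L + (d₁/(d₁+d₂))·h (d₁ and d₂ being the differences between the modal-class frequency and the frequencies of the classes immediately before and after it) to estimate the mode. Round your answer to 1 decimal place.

Modal class: 4 to under 7 (highest frequency 33).
d₁ = 33 − 29 = 4, d₂ = 33 − 24 = 9
Mode ≈ 4 + (4/(4+9)) × 3 = 4 + 0.9231 = 4.9231

4.9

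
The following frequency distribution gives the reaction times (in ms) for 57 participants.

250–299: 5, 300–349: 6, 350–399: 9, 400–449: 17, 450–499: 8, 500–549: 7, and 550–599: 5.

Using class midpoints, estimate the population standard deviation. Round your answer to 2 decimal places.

83.50

Midpoints: 274.5, 324.5, 374.5, 424.5, 474.5, 524.5, 574.5
n = 57, Σfm = 24246.5, mean = 425.3772
Σfm² = 10711364.25
Σf(m − x̄)² = Σfm² − (Σfm)²/n = 10711364.25 − 24246.5²/57 = 397456.1404
Population variance = 397456.1404 / 57 = 6972.9147
Standard deviation = √6972.9147 = 83.5040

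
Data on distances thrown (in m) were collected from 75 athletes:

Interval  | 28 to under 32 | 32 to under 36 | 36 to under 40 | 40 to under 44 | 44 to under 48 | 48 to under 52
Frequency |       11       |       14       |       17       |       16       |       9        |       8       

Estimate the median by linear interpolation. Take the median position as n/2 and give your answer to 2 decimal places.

Cumulative frequencies: 11, 25, 42, 58, 67, 75
n = 75; position = n/2 = 37.5.
This falls in the class 36 to under 40: L = 36, F = 25, f = 17, h = 4.
Median ≈ 36 + ((37.5 − 25) / 17) × 4 = 38.9412

38.94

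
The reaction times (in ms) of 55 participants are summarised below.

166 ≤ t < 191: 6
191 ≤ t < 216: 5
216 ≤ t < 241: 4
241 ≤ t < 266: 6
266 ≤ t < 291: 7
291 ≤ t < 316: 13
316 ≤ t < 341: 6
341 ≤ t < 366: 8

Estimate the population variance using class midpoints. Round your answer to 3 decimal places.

Midpoints: 178.5, 203.5, 228.5, 253.5, 278.5, 303.5, 328.5, 353.5
n = 55, Σfm = 15217.5, mean = 276.6818
Σfm² = 4380223.75
Σf(m − x̄)² = Σfm² − (Σfm)²/n = 4380223.75 − 15217.5²/55 = 169818.1818
Population variance = 169818.1818 / 55 = 3087.6033

3087.603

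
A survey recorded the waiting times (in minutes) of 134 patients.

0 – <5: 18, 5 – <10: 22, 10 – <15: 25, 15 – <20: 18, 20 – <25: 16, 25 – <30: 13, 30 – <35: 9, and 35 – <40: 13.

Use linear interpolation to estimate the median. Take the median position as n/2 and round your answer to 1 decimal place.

15.6

Cumulative frequencies: 18, 40, 65, 83, 99, 112, 121, 134
n = 134; position = n/2 = 67.
This falls in the class 15 – <20: L = 15, F = 65, f = 18, h = 5.
Median ≈ 15 + ((67 − 65) / 18) × 5 = 15.5556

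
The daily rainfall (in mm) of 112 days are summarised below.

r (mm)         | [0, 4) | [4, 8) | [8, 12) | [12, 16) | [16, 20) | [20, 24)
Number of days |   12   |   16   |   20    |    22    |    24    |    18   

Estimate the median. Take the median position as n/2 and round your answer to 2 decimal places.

Cumulative frequencies: 12, 28, 48, 70, 94, 112
n = 112; position = n/2 = 56.
This falls in the class [12, 16): L = 12, F = 48, f = 22, h = 4.
Median ≈ 12 + ((56 − 48) / 22) × 4 = 13.4545

13.45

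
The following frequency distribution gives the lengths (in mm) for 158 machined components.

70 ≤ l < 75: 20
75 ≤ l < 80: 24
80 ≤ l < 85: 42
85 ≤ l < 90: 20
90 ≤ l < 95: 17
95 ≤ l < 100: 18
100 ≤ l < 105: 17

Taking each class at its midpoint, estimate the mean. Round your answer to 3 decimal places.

86.044

Midpoints: 72.5, 77.5, 82.5, 87.5, 92.5, 97.5, 102.5
Σfm = 20×72.5 + 24×77.5 + 42×82.5 + 20×87.5 + 17×92.5 + 18×97.5 + 17×102.5 = 13595
n = Σf = 158
Mean = 13595 / 158 = 86.0443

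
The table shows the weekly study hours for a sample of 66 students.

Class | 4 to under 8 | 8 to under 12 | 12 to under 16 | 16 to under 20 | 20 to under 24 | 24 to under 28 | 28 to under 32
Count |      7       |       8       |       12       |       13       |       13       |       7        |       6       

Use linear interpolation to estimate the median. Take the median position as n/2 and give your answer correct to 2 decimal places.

17.85

Cumulative frequencies: 7, 15, 27, 40, 53, 60, 66
n = 66; position = n/2 = 33.
This falls in the class 16 to under 20: L = 16, F = 27, f = 13, h = 4.
Median ≈ 16 + ((33 − 27) / 13) × 4 = 17.8462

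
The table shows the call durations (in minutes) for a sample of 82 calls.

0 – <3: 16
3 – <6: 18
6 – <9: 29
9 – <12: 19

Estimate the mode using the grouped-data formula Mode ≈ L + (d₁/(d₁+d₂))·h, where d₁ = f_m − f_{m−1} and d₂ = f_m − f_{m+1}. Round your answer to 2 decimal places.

Modal class: 6 – <9 (highest frequency 29).
d₁ = 29 − 18 = 11, d₂ = 29 − 19 = 10
Mode ≈ 6 + (11/(11+10)) × 3 = 6 + 1.5714 = 7.5714

7.57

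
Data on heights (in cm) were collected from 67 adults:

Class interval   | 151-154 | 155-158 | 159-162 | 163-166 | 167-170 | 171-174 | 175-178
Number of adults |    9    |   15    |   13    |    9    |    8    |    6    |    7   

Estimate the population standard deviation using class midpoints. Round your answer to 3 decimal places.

Midpoints: 152.5, 156.5, 160.5, 164.5, 168.5, 172.5, 176.5
n = 67, Σfm = 10905.5, mean = 162.7687
Σfm² = 1778856.75
Σf(m − x̄)² = Σfm² − (Σfm)²/n = 1778856.75 − 10905.5²/67 = 3783.1642
Population variance = 3783.1642 / 67 = 56.4651
Standard deviation = √56.4651 = 7.5143

7.514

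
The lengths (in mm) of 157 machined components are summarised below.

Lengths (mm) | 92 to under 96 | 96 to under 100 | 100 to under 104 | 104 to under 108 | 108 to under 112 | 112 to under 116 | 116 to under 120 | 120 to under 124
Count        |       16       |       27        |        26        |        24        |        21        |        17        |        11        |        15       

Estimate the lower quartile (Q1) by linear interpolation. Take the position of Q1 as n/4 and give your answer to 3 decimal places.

99.444

Cumulative frequencies: 16, 43, 69, 93, 114, 131, 142, 157
n = 157; position = n/4 = 39.25.
This falls in the class 96 to under 100: L = 96, F = 16, f = 27, h = 4.
Lower quartile ≈ 96 + ((39.25 − 16) / 27) × 4 = 99.4444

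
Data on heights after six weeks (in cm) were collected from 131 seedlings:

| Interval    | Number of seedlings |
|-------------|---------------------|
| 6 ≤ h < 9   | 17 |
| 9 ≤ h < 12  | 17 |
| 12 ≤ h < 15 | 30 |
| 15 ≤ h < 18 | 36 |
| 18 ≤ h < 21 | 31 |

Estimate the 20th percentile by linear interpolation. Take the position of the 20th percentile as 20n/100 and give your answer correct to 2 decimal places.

Cumulative frequencies: 17, 34, 64, 100, 131
n = 131; position = 20n/100 = 26.2.
This falls in the class 9 ≤ h < 12: L = 9, F = 17, f = 17, h = 3.
20th percentile ≈ 9 + ((26.2 − 17) / 17) × 3 = 10.6235

10.62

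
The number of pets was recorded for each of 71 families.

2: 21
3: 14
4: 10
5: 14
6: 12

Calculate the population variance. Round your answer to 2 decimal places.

2.19

Values: 2, 3, 4, 5, 6
n = 71, Σfx = 266, mean = 3.7465
Σfx² = 1152
Σf(x − x̄)² = Σfx² − (Σfx)²/n = 1152 − 266²/71 = 155.4366
Population variance = 155.4366 / 71 = 2.1892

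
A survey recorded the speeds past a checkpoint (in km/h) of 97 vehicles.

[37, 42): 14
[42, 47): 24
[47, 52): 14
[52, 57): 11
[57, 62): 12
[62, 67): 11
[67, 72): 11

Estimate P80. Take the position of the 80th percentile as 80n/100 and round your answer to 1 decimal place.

63.2

Cumulative frequencies: 14, 38, 52, 63, 75, 86, 97
n = 97; position = 80n/100 = 77.6.
This falls in the class [62, 67): L = 62, F = 75, f = 11, h = 5.
80th percentile ≈ 62 + ((77.6 − 75) / 11) × 5 = 63.1818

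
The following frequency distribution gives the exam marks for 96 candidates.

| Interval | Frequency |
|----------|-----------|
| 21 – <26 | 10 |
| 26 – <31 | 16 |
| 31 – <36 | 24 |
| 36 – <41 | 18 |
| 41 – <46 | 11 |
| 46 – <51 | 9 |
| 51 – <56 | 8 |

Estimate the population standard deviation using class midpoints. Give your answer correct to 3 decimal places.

8.625

Midpoints: 23.5, 28.5, 33.5, 38.5, 43.5, 48.5, 53.5
n = 96, Σfm = 3531, mean = 36.7812
Σfm² = 137016
Σf(m − x̄)² = Σfm² − (Σfm)²/n = 137016 − 3531²/96 = 7141.4062
Population variance = 7141.4062 / 96 = 74.3896
Standard deviation = √74.3896 = 8.6249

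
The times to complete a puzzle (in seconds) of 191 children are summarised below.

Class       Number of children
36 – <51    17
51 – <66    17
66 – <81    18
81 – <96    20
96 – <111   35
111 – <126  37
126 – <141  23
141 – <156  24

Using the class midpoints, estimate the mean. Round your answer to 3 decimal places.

Midpoints: 43.5, 58.5, 73.5, 88.5, 103.5, 118.5, 133.5, 148.5
Σfm = 17×43.5 + 17×58.5 + 18×73.5 + 20×88.5 + 35×103.5 + 37×118.5 + 23×133.5 + 24×148.5 = 19468.5
n = Σf = 191
Mean = 19468.5 / 191 = 101.9293

101.929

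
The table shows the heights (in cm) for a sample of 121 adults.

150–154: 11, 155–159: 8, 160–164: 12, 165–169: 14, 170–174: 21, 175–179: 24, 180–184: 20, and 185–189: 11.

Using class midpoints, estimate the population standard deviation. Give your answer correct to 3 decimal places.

Midpoints: 152, 157, 162, 167, 172, 177, 182, 187
n = 121, Σfm = 20767, mean = 171.6281
Σfm² = 3577009
Σf(m − x̄)² = Σfm² − (Σfm)²/n = 3577009 − 20767²/121 = 12808.2645
Population variance = 12808.2645 / 121 = 105.8534
Standard deviation = √105.8534 = 10.2885

10.289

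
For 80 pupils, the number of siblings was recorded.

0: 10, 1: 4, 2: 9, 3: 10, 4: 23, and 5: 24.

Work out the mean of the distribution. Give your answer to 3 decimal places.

Values: 0, 1, 2, 3, 4, 5
Σfx = 10×0 + 4×1 + 9×2 + 10×3 + 23×4 + 24×5 = 264
n = Σf = 80
Mean = 264 / 80 = 3.3000

3.300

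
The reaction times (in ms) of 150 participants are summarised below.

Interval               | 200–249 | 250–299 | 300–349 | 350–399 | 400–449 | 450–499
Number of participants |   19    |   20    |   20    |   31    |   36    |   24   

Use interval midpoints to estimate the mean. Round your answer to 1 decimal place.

Midpoints: 224.5, 274.5, 324.5, 374.5, 424.5, 474.5
Σfm = 19×224.5 + 20×274.5 + 20×324.5 + 31×374.5 + 36×424.5 + 24×474.5 = 54525
n = Σf = 150
Mean = 54525 / 150 = 363.5000

363.5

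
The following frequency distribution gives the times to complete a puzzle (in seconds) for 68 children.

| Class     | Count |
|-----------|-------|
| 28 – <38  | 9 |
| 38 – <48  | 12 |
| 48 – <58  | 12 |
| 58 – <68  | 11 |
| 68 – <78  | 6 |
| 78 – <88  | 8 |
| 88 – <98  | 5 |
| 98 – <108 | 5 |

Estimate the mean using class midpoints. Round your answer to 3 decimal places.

62.118

Midpoints: 33, 43, 53, 63, 73, 83, 93, 103
Σfm = 9×33 + 12×43 + 12×53 + 11×63 + 6×73 + 8×83 + 5×93 + 5×103 = 4224
n = Σf = 68
Mean = 4224 / 68 = 62.1176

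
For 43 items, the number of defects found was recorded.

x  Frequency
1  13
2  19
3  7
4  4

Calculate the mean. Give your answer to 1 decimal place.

Values: 1, 2, 3, 4
Σfx = 13×1 + 19×2 + 7×3 + 4×4 = 88
n = Σf = 43
Mean = 88 / 43 = 2.0465

2.0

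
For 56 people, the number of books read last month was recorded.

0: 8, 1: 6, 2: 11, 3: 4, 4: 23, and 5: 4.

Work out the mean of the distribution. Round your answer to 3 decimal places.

2.714

Values: 0, 1, 2, 3, 4, 5
Σfx = 8×0 + 6×1 + 11×2 + 4×3 + 23×4 + 4×5 = 152
n = Σf = 56
Mean = 152 / 56 = 2.7143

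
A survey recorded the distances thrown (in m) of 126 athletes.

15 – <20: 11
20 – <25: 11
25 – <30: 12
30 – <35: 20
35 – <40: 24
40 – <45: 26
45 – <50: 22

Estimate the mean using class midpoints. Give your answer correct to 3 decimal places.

35.476

Midpoints: 17.5, 22.5, 27.5, 32.5, 37.5, 42.5, 47.5
Σfm = 11×17.5 + 11×22.5 + 12×27.5 + 20×32.5 + 24×37.5 + 26×42.5 + 22×47.5 = 4470
n = Σf = 126
Mean = 4470 / 126 = 35.4762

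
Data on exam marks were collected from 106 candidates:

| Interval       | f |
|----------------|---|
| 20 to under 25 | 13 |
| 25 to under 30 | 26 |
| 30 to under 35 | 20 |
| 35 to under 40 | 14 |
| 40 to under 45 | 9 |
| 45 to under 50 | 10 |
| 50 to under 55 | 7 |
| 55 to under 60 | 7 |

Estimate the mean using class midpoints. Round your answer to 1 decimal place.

Midpoints: 22.5, 27.5, 32.5, 37.5, 42.5, 47.5, 52.5, 57.5
Σfm = 13×22.5 + 26×27.5 + 20×32.5 + 14×37.5 + 9×42.5 + 10×47.5 + 7×52.5 + 7×57.5 = 3810
n = Σf = 106
Mean = 3810 / 106 = 35.9434

35.9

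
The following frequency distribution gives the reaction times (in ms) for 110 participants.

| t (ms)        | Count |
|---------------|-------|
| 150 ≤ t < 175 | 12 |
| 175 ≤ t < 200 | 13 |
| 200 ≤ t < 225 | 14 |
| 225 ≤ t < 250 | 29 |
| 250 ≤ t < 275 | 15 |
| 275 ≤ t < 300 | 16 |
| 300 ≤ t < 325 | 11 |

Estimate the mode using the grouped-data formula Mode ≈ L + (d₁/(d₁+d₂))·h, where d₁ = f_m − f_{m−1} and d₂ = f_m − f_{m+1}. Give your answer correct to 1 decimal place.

Modal class: 225 ≤ t < 250 (highest frequency 29).
d₁ = 29 − 14 = 15, d₂ = 29 − 15 = 14
Mode ≈ 225 + (15/(15+14)) × 25 = 225 + 12.9310 = 237.9310

237.9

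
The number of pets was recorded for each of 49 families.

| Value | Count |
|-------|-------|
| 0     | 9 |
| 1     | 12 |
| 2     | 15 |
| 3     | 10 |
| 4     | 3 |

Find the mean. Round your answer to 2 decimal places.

Values: 0, 1, 2, 3, 4
Σfx = 9×0 + 12×1 + 15×2 + 10×3 + 3×4 = 84
n = Σf = 49
Mean = 84 / 49 = 1.7143

1.71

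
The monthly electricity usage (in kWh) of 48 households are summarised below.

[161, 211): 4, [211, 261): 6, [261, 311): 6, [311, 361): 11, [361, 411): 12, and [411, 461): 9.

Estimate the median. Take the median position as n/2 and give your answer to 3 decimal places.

Cumulative frequencies: 4, 10, 16, 27, 39, 48
n = 48; position = n/2 = 24.
This falls in the class [311, 361): L = 311, F = 16, f = 11, h = 50.
Median ≈ 311 + ((24 − 16) / 11) × 50 = 347.3636

347.364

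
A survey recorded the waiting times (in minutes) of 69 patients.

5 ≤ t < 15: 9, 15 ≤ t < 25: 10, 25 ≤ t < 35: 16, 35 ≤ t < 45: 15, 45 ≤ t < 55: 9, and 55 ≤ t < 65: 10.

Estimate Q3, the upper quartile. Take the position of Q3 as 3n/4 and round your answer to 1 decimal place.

46.9

Cumulative frequencies: 9, 19, 35, 50, 59, 69
n = 69; position = 3n/4 = 51.75.
This falls in the class 45 ≤ t < 55: L = 45, F = 50, f = 9, h = 10.
Upper quartile ≈ 45 + ((51.75 − 50) / 9) × 10 = 46.9444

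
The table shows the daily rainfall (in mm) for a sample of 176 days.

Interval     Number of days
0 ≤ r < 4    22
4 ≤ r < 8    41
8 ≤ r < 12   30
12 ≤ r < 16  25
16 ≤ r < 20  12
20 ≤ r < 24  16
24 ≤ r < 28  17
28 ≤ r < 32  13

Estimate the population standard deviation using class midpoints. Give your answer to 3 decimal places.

Midpoints: 2, 6, 10, 14, 18, 22, 26, 30
n = 176, Σfm = 2340, mean = 13.2955
Σfm² = 44288
Σf(m − x̄)² = Σfm² − (Σfm)²/n = 44288 − 2340²/176 = 13176.6364
Population variance = 13176.6364 / 176 = 74.8673
Standard deviation = √74.8673 = 8.6526

8.653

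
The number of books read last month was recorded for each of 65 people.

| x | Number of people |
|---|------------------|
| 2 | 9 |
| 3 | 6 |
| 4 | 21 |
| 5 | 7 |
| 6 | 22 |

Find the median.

4

Cumulative frequencies: 9, 15, 36, 43, 65
n = 65, so the median is the value in position (n+1)/2 = 33.
Position 33 falls at value 4.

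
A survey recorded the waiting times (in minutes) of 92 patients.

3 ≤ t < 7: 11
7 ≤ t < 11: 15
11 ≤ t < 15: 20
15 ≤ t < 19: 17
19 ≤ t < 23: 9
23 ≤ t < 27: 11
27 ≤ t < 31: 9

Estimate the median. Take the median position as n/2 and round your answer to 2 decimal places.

15.00

Cumulative frequencies: 11, 26, 46, 63, 72, 83, 92
n = 92; position = n/2 = 46.
This falls in the class 11 ≤ t < 15: L = 11, F = 26, f = 20, h = 4.
Median ≈ 11 + ((46 − 26) / 20) × 4 = 15.0000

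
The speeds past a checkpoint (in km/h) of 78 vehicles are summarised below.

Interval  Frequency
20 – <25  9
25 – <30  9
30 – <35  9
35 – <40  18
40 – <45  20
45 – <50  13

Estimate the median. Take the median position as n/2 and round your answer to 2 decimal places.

Cumulative frequencies: 9, 18, 27, 45, 65, 78
n = 78; position = n/2 = 39.
This falls in the class 35 – <40: L = 35, F = 27, f = 18, h = 5.
Median ≈ 35 + ((39 − 27) / 18) × 5 = 38.3333

38.33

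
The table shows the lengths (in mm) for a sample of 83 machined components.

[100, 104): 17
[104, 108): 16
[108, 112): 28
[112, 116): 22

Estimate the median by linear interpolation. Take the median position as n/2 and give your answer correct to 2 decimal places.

Cumulative frequencies: 17, 33, 61, 83
n = 83; position = n/2 = 41.5.
This falls in the class [108, 112): L = 108, F = 33, f = 28, h = 4.
Median ≈ 108 + ((41.5 − 33) / 28) × 4 = 109.2143

109.21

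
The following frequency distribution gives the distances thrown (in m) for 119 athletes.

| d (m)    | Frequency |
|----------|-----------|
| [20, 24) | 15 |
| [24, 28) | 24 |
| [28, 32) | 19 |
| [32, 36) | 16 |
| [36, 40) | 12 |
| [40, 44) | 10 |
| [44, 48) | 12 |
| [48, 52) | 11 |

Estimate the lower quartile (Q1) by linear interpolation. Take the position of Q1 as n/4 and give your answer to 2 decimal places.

Cumulative frequencies: 15, 39, 58, 74, 86, 96, 108, 119
n = 119; position = n/4 = 29.75.
This falls in the class [24, 28): L = 24, F = 15, f = 24, h = 4.
Lower quartile ≈ 24 + ((29.75 − 15) / 24) × 4 = 26.4583

26.46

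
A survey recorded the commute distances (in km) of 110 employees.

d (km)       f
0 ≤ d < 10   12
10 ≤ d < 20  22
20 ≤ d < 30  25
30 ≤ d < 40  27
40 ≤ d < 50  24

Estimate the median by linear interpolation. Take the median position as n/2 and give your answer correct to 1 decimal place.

28.4

Cumulative frequencies: 12, 34, 59, 86, 110
n = 110; position = n/2 = 55.
This falls in the class 20 ≤ d < 30: L = 20, F = 34, f = 25, h = 10.
Median ≈ 20 + ((55 − 34) / 25) × 10 = 28.4000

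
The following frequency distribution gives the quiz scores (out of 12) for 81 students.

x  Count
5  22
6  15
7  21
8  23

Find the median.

7

Cumulative frequencies: 22, 37, 58, 81
n = 81, so the median is the value in position (n+1)/2 = 41.
Position 41 falls at value 7.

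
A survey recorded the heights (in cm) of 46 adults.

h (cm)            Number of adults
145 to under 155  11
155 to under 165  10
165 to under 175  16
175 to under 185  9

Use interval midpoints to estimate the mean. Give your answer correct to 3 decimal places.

165.000

Midpoints: 150, 160, 170, 180
Σfm = 11×150 + 10×160 + 16×170 + 9×180 = 7590
n = Σf = 46
Mean = 7590 / 46 = 165.0000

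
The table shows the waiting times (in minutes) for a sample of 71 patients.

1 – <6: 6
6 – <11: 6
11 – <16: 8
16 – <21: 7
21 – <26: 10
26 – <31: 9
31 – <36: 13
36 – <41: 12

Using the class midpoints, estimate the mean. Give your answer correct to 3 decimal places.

23.923

Midpoints: 3.5, 8.5, 13.5, 18.5, 23.5, 28.5, 33.5, 38.5
Σfm = 6×3.5 + 6×8.5 + 8×13.5 + 7×18.5 + 10×23.5 + 9×28.5 + 13×33.5 + 12×38.5 = 1698.5
n = Σf = 71
Mean = 1698.5 / 71 = 23.9225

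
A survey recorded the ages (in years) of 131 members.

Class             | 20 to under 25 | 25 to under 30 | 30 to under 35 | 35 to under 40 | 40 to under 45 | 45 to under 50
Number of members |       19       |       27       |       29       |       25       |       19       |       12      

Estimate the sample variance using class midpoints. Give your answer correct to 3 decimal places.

Midpoints: 22.5, 27.5, 32.5, 37.5, 42.5, 47.5
n = 131, Σfm = 4427.5, mean = 33.7977
Σfm² = 157218.75
Σf(m − x̄)² = Σfm² − (Σfm)²/n = 157218.75 − 4427.5²/131 = 7579.3893
Sample variance = 7579.3893 / 130 = 58.3030

58.303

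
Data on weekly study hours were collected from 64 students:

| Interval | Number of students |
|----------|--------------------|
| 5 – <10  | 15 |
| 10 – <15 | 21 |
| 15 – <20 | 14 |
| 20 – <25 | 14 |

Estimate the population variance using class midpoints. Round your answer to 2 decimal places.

28.75

Midpoints: 7.5, 12.5, 17.5, 22.5
n = 64, Σfm = 935, mean = 14.6094
Σfm² = 15500
Σf(m − x̄)² = Σfm² − (Σfm)²/n = 15500 − 935²/64 = 1840.2344
Population variance = 1840.2344 / 64 = 28.7537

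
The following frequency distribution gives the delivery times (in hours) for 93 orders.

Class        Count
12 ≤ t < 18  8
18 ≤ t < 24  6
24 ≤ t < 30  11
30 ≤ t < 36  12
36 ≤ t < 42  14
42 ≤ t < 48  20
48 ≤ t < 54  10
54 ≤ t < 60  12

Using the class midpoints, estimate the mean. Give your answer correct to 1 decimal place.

38.5

Midpoints: 15, 21, 27, 33, 39, 45, 51, 57
Σfm = 8×15 + 6×21 + 11×27 + 12×33 + 14×39 + 20×45 + 10×51 + 12×57 = 3579
n = Σf = 93
Mean = 3579 / 93 = 38.4839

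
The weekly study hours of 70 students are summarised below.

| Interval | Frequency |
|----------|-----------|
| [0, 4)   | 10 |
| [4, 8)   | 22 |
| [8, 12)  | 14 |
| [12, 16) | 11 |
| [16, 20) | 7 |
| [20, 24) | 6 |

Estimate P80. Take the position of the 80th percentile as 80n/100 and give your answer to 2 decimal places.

Cumulative frequencies: 10, 32, 46, 57, 64, 70
n = 70; position = 80n/100 = 56.
This falls in the class [12, 16): L = 12, F = 46, f = 11, h = 4.
80th percentile ≈ 12 + ((56 − 46) / 11) × 4 = 15.6364

15.64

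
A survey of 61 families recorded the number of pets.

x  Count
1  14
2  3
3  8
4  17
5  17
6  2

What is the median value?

4

Cumulative frequencies: 14, 17, 25, 42, 59, 61
n = 61, so the median is the value in position (n+1)/2 = 31.
Position 31 falls at value 4.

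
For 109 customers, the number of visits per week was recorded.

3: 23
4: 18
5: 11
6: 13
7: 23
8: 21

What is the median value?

Cumulative frequencies: 23, 41, 52, 65, 88, 109
n = 109, so the median is the value in position (n+1)/2 = 55.
Position 55 falls at value 6.

6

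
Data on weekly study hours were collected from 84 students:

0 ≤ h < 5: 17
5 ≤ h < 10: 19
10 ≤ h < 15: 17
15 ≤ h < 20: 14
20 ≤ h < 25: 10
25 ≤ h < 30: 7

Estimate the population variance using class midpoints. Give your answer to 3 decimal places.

Midpoints: 2.5, 7.5, 12.5, 17.5, 22.5, 27.5
n = 84, Σfm = 1060, mean = 12.6190
Σfm² = 18475
Σf(m − x̄)² = Σfm² − (Σfm)²/n = 18475 − 1060²/84 = 5098.8095
Population variance = 5098.8095 / 84 = 60.7001

60.700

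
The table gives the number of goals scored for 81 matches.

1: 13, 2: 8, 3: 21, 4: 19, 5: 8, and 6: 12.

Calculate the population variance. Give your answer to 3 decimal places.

2.495

Values: 1, 2, 3, 4, 5, 6
n = 81, Σfx = 280, mean = 3.4568
Σfx² = 1170
Σf(x − x̄)² = Σfx² − (Σfx)²/n = 1170 − 280²/81 = 202.0988
Population variance = 202.0988 / 81 = 2.4950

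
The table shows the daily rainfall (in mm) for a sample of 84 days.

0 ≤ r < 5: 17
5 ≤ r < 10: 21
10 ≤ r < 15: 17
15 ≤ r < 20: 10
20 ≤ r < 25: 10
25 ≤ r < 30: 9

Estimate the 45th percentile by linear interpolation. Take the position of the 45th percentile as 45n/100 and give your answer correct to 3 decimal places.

Cumulative frequencies: 17, 38, 55, 65, 75, 84
n = 84; position = 45n/100 = 37.8.
This falls in the class 5 ≤ r < 10: L = 5, F = 17, f = 21, h = 5.
45th percentile ≈ 5 + ((37.8 − 17) / 21) × 5 = 9.9524

9.952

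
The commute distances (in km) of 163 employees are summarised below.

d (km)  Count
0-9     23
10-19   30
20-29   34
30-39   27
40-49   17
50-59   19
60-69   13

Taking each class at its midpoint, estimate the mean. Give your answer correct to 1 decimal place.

Midpoints: 4.5, 14.5, 24.5, 34.5, 44.5, 54.5, 64.5
Σfm = 23×4.5 + 30×14.5 + 34×24.5 + 27×34.5 + 17×44.5 + 19×54.5 + 13×64.5 = 4933.5
n = Σf = 163
Mean = 4933.5 / 163 = 30.2669

30.3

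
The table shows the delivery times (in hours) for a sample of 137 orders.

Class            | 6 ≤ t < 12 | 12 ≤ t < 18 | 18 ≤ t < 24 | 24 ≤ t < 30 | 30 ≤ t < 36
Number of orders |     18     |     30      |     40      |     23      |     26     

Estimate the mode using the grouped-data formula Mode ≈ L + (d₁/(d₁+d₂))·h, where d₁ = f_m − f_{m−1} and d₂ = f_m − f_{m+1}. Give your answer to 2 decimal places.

20.22

Modal class: 18 ≤ t < 24 (highest frequency 40).
d₁ = 40 − 30 = 10, d₂ = 40 − 23 = 17
Mode ≈ 18 + (10/(10+17)) × 6 = 18 + 2.2222 = 20.2222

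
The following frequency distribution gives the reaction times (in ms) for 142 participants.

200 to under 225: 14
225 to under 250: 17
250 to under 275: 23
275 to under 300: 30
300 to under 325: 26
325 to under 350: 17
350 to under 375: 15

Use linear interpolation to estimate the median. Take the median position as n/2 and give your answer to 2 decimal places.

289.17

Cumulative frequencies: 14, 31, 54, 84, 110, 127, 142
n = 142; position = n/2 = 71.
This falls in the class 275 to under 300: L = 275, F = 54, f = 30, h = 25.
Median ≈ 275 + ((71 − 54) / 30) × 25 = 289.1667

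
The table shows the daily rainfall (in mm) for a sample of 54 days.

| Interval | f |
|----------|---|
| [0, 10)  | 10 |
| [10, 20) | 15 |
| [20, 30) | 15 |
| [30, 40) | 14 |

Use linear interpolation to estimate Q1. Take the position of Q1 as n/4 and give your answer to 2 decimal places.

12.33

Cumulative frequencies: 10, 25, 40, 54
n = 54; position = n/4 = 13.5.
This falls in the class [10, 20): L = 10, F = 10, f = 15, h = 10.
Lower quartile ≈ 10 + ((13.5 − 10) / 15) × 10 = 12.3333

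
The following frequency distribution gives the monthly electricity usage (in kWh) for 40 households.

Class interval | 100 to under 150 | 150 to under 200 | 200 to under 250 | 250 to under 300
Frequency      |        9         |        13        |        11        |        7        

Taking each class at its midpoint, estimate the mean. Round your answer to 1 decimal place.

195.0

Midpoints: 125, 175, 225, 275
Σfm = 9×125 + 13×175 + 11×225 + 7×275 = 7800
n = Σf = 40
Mean = 7800 / 40 = 195.0000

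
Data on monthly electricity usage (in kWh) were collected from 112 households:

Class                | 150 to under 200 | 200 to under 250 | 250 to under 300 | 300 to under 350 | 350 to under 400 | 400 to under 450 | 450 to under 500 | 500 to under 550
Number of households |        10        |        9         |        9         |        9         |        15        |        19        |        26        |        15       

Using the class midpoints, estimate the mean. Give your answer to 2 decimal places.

384.82

Midpoints: 175, 225, 275, 325, 375, 425, 475, 525
Σfm = 10×175 + 9×225 + 9×275 + 9×325 + 15×375 + 19×425 + 26×475 + 15×525 = 43100
n = Σf = 112
Mean = 43100 / 112 = 384.8214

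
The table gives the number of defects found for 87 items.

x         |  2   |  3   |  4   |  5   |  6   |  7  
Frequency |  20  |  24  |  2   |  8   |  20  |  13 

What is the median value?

3

Cumulative frequencies: 20, 44, 46, 54, 74, 87
n = 87, so the median is the value in position (n+1)/2 = 44.
Position 44 falls at value 3.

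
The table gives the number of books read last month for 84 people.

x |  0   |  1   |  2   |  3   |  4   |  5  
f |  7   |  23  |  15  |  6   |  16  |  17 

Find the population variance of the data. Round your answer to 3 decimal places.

2.879

Values: 0, 1, 2, 3, 4, 5
n = 84, Σfx = 220, mean = 2.6190
Σfx² = 818
Σf(x − x̄)² = Σfx² − (Σfx)²/n = 818 − 220²/84 = 241.8095
Population variance = 241.8095 / 84 = 2.8787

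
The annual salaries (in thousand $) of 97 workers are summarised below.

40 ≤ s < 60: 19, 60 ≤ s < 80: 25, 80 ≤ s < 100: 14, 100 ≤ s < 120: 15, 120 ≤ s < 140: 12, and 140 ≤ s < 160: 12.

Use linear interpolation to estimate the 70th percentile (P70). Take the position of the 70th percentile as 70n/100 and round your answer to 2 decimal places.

113.20

Cumulative frequencies: 19, 44, 58, 73, 85, 97
n = 97; position = 70n/100 = 67.9.
This falls in the class 100 ≤ s < 120: L = 100, F = 58, f = 15, h = 20.
70th percentile ≈ 100 + ((67.9 − 58) / 15) × 20 = 113.2000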